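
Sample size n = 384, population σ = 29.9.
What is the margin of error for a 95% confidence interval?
Margin of error = 2.99

Margin of error = z* · σ/√n
= 1.960 · 29.9/√384
= 1.960 · 29.9/19.5959
= 2.99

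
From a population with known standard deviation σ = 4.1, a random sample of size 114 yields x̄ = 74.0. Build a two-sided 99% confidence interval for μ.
(73.01, 74.99)

z-interval (σ known):
z* = 2.576 for 99% confidence

Margin of error = z* · σ/√n = 2.576 · 4.1/√114 = 0.99

CI: (74.0 - 0.99, 74.0 + 0.99) = (73.01, 74.99)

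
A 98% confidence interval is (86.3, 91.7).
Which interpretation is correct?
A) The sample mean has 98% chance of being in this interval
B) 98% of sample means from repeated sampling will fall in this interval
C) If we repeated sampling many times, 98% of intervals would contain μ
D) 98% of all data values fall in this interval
C

A) Wrong — x̄ is observed and sits in the interval by construction.
B) Wrong — coverage applies to intervals containing μ, not to future x̄ values.
C) Correct — this is the frequentist long-run coverage interpretation.
D) Wrong — a CI is about the parameter μ, not individual data values.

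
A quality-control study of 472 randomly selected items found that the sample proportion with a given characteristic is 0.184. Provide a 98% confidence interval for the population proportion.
(0.143, 0.225)

Proportion CI:
SE = √(p̂(1-p̂)/n) = √(0.184 · 0.816 / 472) = 0.01784

z* = 2.326
Margin = z* · SE = 2.326 · 0.01784 = 0.0415

CI: 0.184 ± 0.0415 = (0.143, 0.225)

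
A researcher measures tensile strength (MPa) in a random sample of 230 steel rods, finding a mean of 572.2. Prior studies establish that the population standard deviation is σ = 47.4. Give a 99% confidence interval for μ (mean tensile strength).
(564.15, 580.25)

z-interval (σ known):
z* = 2.576 for 99% confidence

Margin of error = z* · σ/√n = 2.576 · 47.4/√230 = 8.05

CI: (572.2 - 8.05, 572.2 + 8.05) = (564.15, 580.25)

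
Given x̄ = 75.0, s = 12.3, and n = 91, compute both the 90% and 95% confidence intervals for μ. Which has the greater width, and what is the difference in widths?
95% CI is wider by 0.83

df = 90
90% CI: t* = 1.662, (72.86, 77.14), width = 2 · t* · s/√n = 4.29
95% CI: t* = 1.987, (72.44, 77.56), width = 2 · t* · s/√n = 5.12

The 95% CI is wider by 5.12 - 4.29 = 0.83.
Higher confidence requires a wider interval.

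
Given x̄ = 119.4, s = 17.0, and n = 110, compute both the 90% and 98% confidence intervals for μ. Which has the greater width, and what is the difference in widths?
98% CI is wider by 2.27

df = 109
90% CI: t* = 1.659, (116.71, 122.09), width = 2 · t* · s/√n = 5.38
98% CI: t* = 2.361, (115.57, 123.23), width = 2 · t* · s/√n = 7.65

The 98% CI is wider by 7.65 - 5.38 = 2.27.
Higher confidence requires a wider interval.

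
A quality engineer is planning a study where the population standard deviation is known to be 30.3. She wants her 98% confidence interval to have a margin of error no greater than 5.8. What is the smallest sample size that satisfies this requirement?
n ≥ 148

For margin E ≤ 5.8:
n ≥ (z* · σ / E)²
n ≥ (2.326 · 30.3 / 5.8)²
n ≥ 147.66

Minimum n = 148 (rounding up)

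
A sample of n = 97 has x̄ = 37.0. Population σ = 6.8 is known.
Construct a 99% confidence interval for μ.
(35.22, 38.78)

z-interval (σ known):
z* = 2.576 for 99% confidence

Margin of error = z* · σ/√n = 2.576 · 6.8/√97 = 1.78

CI: (37.0 - 1.78, 37.0 + 1.78) = (35.22, 38.78)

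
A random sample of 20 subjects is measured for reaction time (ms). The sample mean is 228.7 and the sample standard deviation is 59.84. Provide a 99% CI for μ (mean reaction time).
(190.42, 266.98)

t-interval (σ unknown):
df = n - 1 = 19
t* = 2.861 for 99% confidence

Margin of error = t* · s/√n = 2.861 · 59.84/√20 = 38.28

CI: (190.42, 266.98)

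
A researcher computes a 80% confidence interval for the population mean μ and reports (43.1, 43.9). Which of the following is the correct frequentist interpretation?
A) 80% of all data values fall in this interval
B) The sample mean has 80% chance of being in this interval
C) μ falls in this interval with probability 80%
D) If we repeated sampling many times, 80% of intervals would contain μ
D

A) Wrong — a CI is about the parameter μ, not individual data values.
B) Wrong — x̄ is observed and sits in the interval by construction.
C) Wrong — μ is fixed; the randomness lives in the interval, not in μ.
D) Correct — this is the frequentist long-run coverage interpretation.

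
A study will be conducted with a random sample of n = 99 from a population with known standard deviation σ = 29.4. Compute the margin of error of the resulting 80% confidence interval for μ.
Margin of error = 3.79

Margin of error = z* · σ/√n
= 1.282 · 29.4/√99
= 1.282 · 29.4/9.9499
= 3.79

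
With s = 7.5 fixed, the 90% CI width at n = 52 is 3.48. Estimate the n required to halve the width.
n ≈ 208

CI width ∝ 1/√n
To reduce width by factor 2, need √n to grow by 2 → need 2² = 4 times as many samples.

Current: n = 52, width = 3.48
New: n = 208, width ≈ 1.72

Width reduced by factor of 3.48/1.72 = 2.02.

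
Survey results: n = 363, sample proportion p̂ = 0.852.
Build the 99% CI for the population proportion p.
(0.804, 0.900)

Proportion CI:
SE = √(p̂(1-p̂)/n) = √(0.852 · 0.148 / 363) = 0.01864

z* = 2.576
Margin = z* · SE = 2.576 · 0.01864 = 0.0480

CI: 0.852 ± 0.0480 = (0.804, 0.900)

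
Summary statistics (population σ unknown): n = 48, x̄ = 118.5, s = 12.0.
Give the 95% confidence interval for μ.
(115.02, 121.98)

t-interval (σ unknown):
df = n - 1 = 47
t* = 2.012 for 95% confidence

Margin of error = t* · s/√n = 2.012 · 12.0/√48 = 3.48

CI: (115.02, 121.98)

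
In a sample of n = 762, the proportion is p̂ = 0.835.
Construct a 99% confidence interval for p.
(0.800, 0.870)

Proportion CI:
SE = √(p̂(1-p̂)/n) = √(0.835 · 0.165 / 762) = 0.01345

z* = 2.576
Margin = z* · SE = 2.576 · 0.01345 = 0.0346

CI: 0.835 ± 0.0346 = (0.800, 0.870)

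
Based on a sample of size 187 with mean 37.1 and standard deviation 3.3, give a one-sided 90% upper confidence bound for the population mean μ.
μ ≤ 37.41

Upper bound (one-sided):
t* = 1.286 (one-sided for 90%)
Upper bound = x̄ + t* · s/√n = 37.1 + 1.286 · 3.3/√187 = 37.41

We are 90% confident that μ ≤ 37.41.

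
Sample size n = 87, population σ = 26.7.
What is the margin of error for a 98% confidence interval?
Margin of error = 6.66

Margin of error = z* · σ/√n
= 2.326 · 26.7/√87
= 2.326 · 26.7/9.3274
= 6.66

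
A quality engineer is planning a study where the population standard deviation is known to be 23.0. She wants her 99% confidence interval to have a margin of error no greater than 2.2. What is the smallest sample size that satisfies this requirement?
n ≥ 726

For margin E ≤ 2.2:
n ≥ (z* · σ / E)²
n ≥ (2.576 · 23.0 / 2.2)²
n ≥ 725.27

Minimum n = 726 (rounding up)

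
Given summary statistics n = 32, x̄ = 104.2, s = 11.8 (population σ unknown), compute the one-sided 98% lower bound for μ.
μ ≥ 99.73

Lower bound (one-sided):
t* = 2.144 (one-sided for 98%)
Lower bound = x̄ - t* · s/√n = 104.2 - 2.144 · 11.8/√32 = 99.73

We are 98% confident that μ ≥ 99.73.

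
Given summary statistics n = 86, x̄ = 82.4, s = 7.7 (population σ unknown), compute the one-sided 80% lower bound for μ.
μ ≥ 81.70

Lower bound (one-sided):
t* = 0.846 (one-sided for 80%)
Lower bound = x̄ - t* · s/√n = 82.4 - 0.846 · 7.7/√86 = 81.70

We are 80% confident that μ ≥ 81.70.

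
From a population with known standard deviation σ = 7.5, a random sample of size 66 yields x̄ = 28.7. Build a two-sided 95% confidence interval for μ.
(26.89, 30.51)

z-interval (σ known):
z* = 1.960 for 95% confidence

Margin of error = z* · σ/√n = 1.960 · 7.5/√66 = 1.81

CI: (28.7 - 1.81, 28.7 + 1.81) = (26.89, 30.51)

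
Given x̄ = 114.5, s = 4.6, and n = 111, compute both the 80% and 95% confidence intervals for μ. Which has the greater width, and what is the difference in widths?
95% CI is wider by 0.60

df = 110
80% CI: t* = 1.289, (113.94, 115.06), width = 2 · t* · s/√n = 1.13
95% CI: t* = 1.982, (113.63, 115.37), width = 2 · t* · s/√n = 1.73

The 95% CI is wider by 1.73 - 1.13 = 0.60.
Higher confidence requires a wider interval.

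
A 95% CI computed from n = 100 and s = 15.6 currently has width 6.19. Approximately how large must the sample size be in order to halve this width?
n ≈ 400

CI width ∝ 1/√n
To reduce width by factor 2, need √n to grow by 2 → need 2² = 4 times as many samples.

Current: n = 100, width = 6.19
New: n = 400, width ≈ 3.07

Width reduced by factor of 6.19/3.07 = 2.02.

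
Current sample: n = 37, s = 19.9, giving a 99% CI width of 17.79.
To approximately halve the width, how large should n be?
n ≈ 148

CI width ∝ 1/√n
To reduce width by factor 2, need √n to grow by 2 → need 2² = 4 times as many samples.

Current: n = 37, width = 17.79
New: n = 148, width ≈ 8.54

Width reduced by factor of 17.79/8.54 = 2.08.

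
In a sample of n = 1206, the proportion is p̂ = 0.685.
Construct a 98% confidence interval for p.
(0.654, 0.716)

Proportion CI:
SE = √(p̂(1-p̂)/n) = √(0.685 · 0.315 / 1206) = 0.01338

z* = 2.326
Margin = z* · SE = 2.326 · 0.01338 = 0.0311

CI: 0.685 ± 0.0311 = (0.654, 0.716)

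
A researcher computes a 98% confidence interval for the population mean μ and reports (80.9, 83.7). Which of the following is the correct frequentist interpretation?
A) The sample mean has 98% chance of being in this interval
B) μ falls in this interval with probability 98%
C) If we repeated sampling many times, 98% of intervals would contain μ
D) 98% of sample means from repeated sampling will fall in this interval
C

A) Wrong — x̄ is observed and sits in the interval by construction.
B) Wrong — μ is fixed; the randomness lives in the interval, not in μ.
C) Correct — this is the frequentist long-run coverage interpretation.
D) Wrong — coverage applies to intervals containing μ, not to future x̄ values.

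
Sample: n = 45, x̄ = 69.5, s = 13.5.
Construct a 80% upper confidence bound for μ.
μ ≤ 71.21

Upper bound (one-sided):
t* = 0.850 (one-sided for 80%)
Upper bound = x̄ + t* · s/√n = 69.5 + 0.850 · 13.5/√45 = 71.21

We are 80% confident that μ ≤ 71.21.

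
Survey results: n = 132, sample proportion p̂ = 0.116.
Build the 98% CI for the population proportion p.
(0.051, 0.181)

Proportion CI:
SE = √(p̂(1-p̂)/n) = √(0.116 · 0.884 / 132) = 0.02787

z* = 2.326
Margin = z* · SE = 2.326 · 0.02787 = 0.0648

CI: 0.116 ± 0.0648 = (0.051, 0.181)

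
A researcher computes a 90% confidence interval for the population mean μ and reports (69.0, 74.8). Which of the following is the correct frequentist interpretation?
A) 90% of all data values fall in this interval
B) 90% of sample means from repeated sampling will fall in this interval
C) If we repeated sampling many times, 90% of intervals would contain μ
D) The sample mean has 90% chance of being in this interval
C

A) Wrong — a CI is about the parameter μ, not individual data values.
B) Wrong — coverage applies to intervals containing μ, not to future x̄ values.
C) Correct — this is the frequentist long-run coverage interpretation.
D) Wrong — x̄ is observed and sits in the interval by construction.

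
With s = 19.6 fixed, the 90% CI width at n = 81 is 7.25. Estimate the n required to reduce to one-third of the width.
n ≈ 729

CI width ∝ 1/√n
To reduce width by factor 3, need √n to grow by 3 → need 3² = 9 times as many samples.

Current: n = 81, width = 7.25
New: n = 729, width ≈ 2.39

Width reduced by factor of 7.25/2.39 = 3.03.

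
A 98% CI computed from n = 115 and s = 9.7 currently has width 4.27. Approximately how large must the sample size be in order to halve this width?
n ≈ 460

CI width ∝ 1/√n
To reduce width by factor 2, need √n to grow by 2 → need 2² = 4 times as many samples.

Current: n = 115, width = 4.27
New: n = 460, width ≈ 2.11

Width reduced by factor of 4.27/2.11 = 2.02.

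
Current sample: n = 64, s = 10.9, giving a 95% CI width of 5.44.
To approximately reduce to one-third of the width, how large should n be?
n ≈ 576

CI width ∝ 1/√n
To reduce width by factor 3, need √n to grow by 3 → need 3² = 9 times as many samples.

Current: n = 64, width = 5.44
New: n = 576, width ≈ 1.78

Width reduced by factor of 5.44/1.78 = 3.06.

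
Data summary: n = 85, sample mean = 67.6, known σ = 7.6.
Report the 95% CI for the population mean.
(65.98, 69.22)

z-interval (σ known):
z* = 1.960 for 95% confidence

Margin of error = z* · σ/√n = 1.960 · 7.6/√85 = 1.62

CI: (67.6 - 1.62, 67.6 + 1.62) = (65.98, 69.22)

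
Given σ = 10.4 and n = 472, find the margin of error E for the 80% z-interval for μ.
Margin of error = 0.61

Margin of error = z* · σ/√n
= 1.282 · 10.4/√472
= 1.282 · 10.4/21.7256
= 0.61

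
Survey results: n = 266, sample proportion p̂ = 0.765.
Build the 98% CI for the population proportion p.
(0.705, 0.825)

Proportion CI:
SE = √(p̂(1-p̂)/n) = √(0.765 · 0.235 / 266) = 0.02600

z* = 2.326
Margin = z* · SE = 2.326 · 0.02600 = 0.0605

CI: 0.765 ± 0.0605 = (0.705, 0.825)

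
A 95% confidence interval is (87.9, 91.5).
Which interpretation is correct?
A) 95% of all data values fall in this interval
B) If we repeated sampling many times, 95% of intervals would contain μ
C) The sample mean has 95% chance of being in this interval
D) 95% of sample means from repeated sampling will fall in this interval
B

A) Wrong — a CI is about the parameter μ, not individual data values.
B) Correct — this is the frequentist long-run coverage interpretation.
C) Wrong — x̄ is observed and sits in the interval by construction.
D) Wrong — coverage applies to intervals containing μ, not to future x̄ values.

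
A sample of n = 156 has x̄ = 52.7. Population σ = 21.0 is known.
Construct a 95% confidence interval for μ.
(49.40, 56.00)

z-interval (σ known):
z* = 1.960 for 95% confidence

Margin of error = z* · σ/√n = 1.960 · 21.0/√156 = 3.30

CI: (52.7 - 3.30, 52.7 + 3.30) = (49.40, 56.00)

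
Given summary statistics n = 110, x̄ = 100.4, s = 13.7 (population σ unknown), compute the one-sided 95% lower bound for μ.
μ ≥ 98.23

Lower bound (one-sided):
t* = 1.659 (one-sided for 95%)
Lower bound = x̄ - t* · s/√n = 100.4 - 1.659 · 13.7/√110 = 98.23

We are 95% confident that μ ≥ 98.23.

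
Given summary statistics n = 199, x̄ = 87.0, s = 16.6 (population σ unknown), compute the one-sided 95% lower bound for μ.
μ ≥ 85.05

Lower bound (one-sided):
t* = 1.653 (one-sided for 95%)
Lower bound = x̄ - t* · s/√n = 87.0 - 1.653 · 16.6/√199 = 85.05

We are 95% confident that μ ≥ 85.05.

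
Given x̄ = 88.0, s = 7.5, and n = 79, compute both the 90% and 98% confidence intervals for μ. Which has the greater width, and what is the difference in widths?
98% CI is wider by 1.20

df = 78
90% CI: t* = 1.665, (86.60, 89.40), width = 2 · t* · s/√n = 2.81
98% CI: t* = 2.375, (86.00, 90.00), width = 2 · t* · s/√n = 4.01

The 98% CI is wider by 4.01 - 2.81 = 1.20.
Higher confidence requires a wider interval.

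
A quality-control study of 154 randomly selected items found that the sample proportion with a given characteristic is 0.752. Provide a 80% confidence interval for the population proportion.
(0.707, 0.797)

Proportion CI:
SE = √(p̂(1-p̂)/n) = √(0.752 · 0.248 / 154) = 0.03480

z* = 1.282
Margin = z* · SE = 1.282 · 0.03480 = 0.0446

CI: 0.752 ± 0.0446 = (0.707, 0.797)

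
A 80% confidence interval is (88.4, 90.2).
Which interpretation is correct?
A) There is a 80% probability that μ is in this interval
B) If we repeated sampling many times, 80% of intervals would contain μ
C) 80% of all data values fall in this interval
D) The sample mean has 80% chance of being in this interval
B

A) Wrong — μ is fixed; the randomness lives in the interval, not in μ.
B) Correct — this is the frequentist long-run coverage interpretation.
C) Wrong — a CI is about the parameter μ, not individual data values.
D) Wrong — x̄ is observed and sits in the interval by construction.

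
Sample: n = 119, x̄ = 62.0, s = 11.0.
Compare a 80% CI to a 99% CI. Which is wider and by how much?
99% CI is wider by 2.68

df = 118
80% CI: t* = 1.289, (60.70, 63.30), width = 2 · t* · s/√n = 2.60
99% CI: t* = 2.618, (59.36, 64.64), width = 2 · t* · s/√n = 5.28

The 99% CI is wider by 5.28 - 2.60 = 2.68.
Higher confidence requires a wider interval.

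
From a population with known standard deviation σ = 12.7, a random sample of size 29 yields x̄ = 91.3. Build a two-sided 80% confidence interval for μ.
(88.28, 94.32)

z-interval (σ known):
z* = 1.282 for 80% confidence

Margin of error = z* · σ/√n = 1.282 · 12.7/√29 = 3.02

CI: (91.3 - 3.02, 91.3 + 3.02) = (88.28, 94.32)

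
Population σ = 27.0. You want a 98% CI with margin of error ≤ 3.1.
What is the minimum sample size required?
n ≥ 411

For margin E ≤ 3.1:
n ≥ (z* · σ / E)²
n ≥ (2.326 · 27.0 / 3.1)²
n ≥ 410.42

Minimum n = 411 (rounding up)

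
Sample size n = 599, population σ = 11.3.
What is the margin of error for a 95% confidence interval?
Margin of error = 0.90

Margin of error = z* · σ/√n
= 1.960 · 11.3/√599
= 1.960 · 11.3/24.4745
= 0.90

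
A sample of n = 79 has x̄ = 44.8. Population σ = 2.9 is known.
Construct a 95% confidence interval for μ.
(44.16, 45.44)

z-interval (σ known):
z* = 1.960 for 95% confidence

Margin of error = z* · σ/√n = 1.960 · 2.9/√79 = 0.64

CI: (44.8 - 0.64, 44.8 + 0.64) = (44.16, 45.44)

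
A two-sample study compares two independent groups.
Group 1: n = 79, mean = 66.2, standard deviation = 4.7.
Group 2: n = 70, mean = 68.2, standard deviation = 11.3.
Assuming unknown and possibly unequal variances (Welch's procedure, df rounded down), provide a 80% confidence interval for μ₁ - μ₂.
(-3.87, -0.13)

Difference: x̄₁ - x̄₂ = -2.00
SE = √(s₁²/n₁ + s₂²/n₂) = √(4.7²/79 + 11.3²/70) = 1.4504
df = 89.91 → 89 (Welch–Satterthwaite, rounded down)
t* = 1.291

CI: -2.00 ± 1.291 · 1.4504 = -2.00 ± 1.87 = (-3.87, -0.13)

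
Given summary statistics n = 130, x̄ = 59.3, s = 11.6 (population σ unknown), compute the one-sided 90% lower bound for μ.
μ ≥ 57.99

Lower bound (one-sided):
t* = 1.288 (one-sided for 90%)
Lower bound = x̄ - t* · s/√n = 59.3 - 1.288 · 11.6/√130 = 57.99

We are 90% confident that μ ≥ 57.99.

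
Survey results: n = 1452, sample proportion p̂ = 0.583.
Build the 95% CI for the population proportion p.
(0.558, 0.608)

Proportion CI:
SE = √(p̂(1-p̂)/n) = √(0.583 · 0.417 / 1452) = 0.01294

z* = 1.960
Margin = z* · SE = 1.960 · 0.01294 = 0.0254

CI: 0.583 ± 0.0254 = (0.558, 0.608)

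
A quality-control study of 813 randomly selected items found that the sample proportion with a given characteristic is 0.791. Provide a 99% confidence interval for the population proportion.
(0.754, 0.828)

Proportion CI:
SE = √(p̂(1-p̂)/n) = √(0.791 · 0.209 / 813) = 0.01426

z* = 2.576
Margin = z* · SE = 2.576 · 0.01426 = 0.0367

CI: 0.791 ± 0.0367 = (0.754, 0.828)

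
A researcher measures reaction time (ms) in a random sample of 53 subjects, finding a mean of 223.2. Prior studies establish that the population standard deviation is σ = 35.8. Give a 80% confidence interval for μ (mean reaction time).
(216.90, 229.50)

z-interval (σ known):
z* = 1.282 for 80% confidence

Margin of error = z* · σ/√n = 1.282 · 35.8/√53 = 6.30

CI: (223.2 - 6.30, 223.2 + 6.30) = (216.90, 229.50)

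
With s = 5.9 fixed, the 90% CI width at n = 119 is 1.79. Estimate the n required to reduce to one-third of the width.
n ≈ 1071

CI width ∝ 1/√n
To reduce width by factor 3, need √n to grow by 3 → need 3² = 9 times as many samples.

Current: n = 119, width = 1.79
New: n = 1071, width ≈ 0.59

Width reduced by factor of 1.79/0.59 = 3.03.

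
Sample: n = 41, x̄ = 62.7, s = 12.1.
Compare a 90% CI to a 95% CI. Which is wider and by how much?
95% CI is wider by 1.28

df = 40
90% CI: t* = 1.684, (59.52, 65.88), width = 2 · t* · s/√n = 6.36
95% CI: t* = 2.021, (58.88, 66.52), width = 2 · t* · s/√n = 7.64

The 95% CI is wider by 7.64 - 6.36 = 1.28.
Higher confidence requires a wider interval.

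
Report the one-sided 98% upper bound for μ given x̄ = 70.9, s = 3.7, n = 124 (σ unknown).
μ ≤ 71.59

Upper bound (one-sided):
t* = 2.076 (one-sided for 98%)
Upper bound = x̄ + t* · s/√n = 70.9 + 2.076 · 3.7/√124 = 71.59

We are 98% confident that μ ≤ 71.59.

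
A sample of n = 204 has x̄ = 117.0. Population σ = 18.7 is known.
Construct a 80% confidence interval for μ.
(115.32, 118.68)

z-interval (σ known):
z* = 1.282 for 80% confidence

Margin of error = z* · σ/√n = 1.282 · 18.7/√204 = 1.68

CI: (117.0 - 1.68, 117.0 + 1.68) = (115.32, 118.68)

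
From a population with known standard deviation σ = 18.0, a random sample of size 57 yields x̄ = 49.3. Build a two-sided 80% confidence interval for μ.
(46.24, 52.36)

z-interval (σ known):
z* = 1.282 for 80% confidence

Margin of error = z* · σ/√n = 1.282 · 18.0/√57 = 3.06

CI: (49.3 - 3.06, 49.3 + 3.06) = (46.24, 52.36)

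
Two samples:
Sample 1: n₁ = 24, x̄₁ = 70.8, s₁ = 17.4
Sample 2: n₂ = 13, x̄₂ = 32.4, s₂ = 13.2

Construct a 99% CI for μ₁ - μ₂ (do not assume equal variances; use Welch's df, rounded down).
(24.37, 52.43)

Difference: x̄₁ - x̄₂ = 38.40
SE = √(s₁²/n₁ + s₂²/n₂) = √(17.4²/24 + 13.2²/13) = 5.1008
df = 30.93 → 30 (Welch–Satterthwaite, rounded down)
t* = 2.750

CI: 38.40 ± 2.750 · 5.1008 = 38.40 ± 14.03 = (24.37, 52.43)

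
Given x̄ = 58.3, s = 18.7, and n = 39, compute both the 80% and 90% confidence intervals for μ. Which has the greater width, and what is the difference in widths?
90% CI is wider by 2.29

df = 38
80% CI: t* = 1.304, (54.40, 62.20), width = 2 · t* · s/√n = 7.81
90% CI: t* = 1.686, (53.25, 63.35), width = 2 · t* · s/√n = 10.10

The 90% CI is wider by 10.10 - 7.81 = 2.29.
Higher confidence requires a wider interval.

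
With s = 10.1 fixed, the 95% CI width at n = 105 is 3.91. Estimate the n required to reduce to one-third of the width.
n ≈ 945

CI width ∝ 1/√n
To reduce width by factor 3, need √n to grow by 3 → need 3² = 9 times as many samples.

Current: n = 105, width = 3.91
New: n = 945, width ≈ 1.29

Width reduced by factor of 3.91/1.29 = 3.03.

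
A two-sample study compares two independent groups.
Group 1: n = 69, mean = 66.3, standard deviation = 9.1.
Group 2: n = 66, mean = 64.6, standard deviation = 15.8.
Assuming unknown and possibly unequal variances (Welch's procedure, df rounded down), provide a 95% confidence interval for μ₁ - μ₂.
(-2.73, 6.13)

Difference: x̄₁ - x̄₂ = 1.70
SE = √(s₁²/n₁ + s₂²/n₂) = √(9.1²/69 + 15.8²/66) = 2.2322
df = 102.89 → 102 (Welch–Satterthwaite, rounded down)
t* = 1.983

CI: 1.70 ± 1.983 · 2.2322 = 1.70 ± 4.43 = (-2.73, 6.13)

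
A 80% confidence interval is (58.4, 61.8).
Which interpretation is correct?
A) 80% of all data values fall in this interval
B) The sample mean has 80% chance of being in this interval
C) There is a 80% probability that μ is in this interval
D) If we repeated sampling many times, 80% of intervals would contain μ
D

A) Wrong — a CI is about the parameter μ, not individual data values.
B) Wrong — x̄ is observed and sits in the interval by construction.
C) Wrong — μ is fixed; the randomness lives in the interval, not in μ.
D) Correct — this is the frequentist long-run coverage interpretation.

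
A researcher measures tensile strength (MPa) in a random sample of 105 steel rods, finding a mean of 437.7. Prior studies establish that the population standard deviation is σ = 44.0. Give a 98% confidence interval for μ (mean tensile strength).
(427.71, 447.69)

z-interval (σ known):
z* = 2.326 for 98% confidence

Margin of error = z* · σ/√n = 2.326 · 44.0/√105 = 9.99

CI: (437.7 - 9.99, 437.7 + 9.99) = (427.71, 447.69)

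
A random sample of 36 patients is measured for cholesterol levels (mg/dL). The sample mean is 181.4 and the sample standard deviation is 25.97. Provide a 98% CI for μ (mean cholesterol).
(170.85, 191.95)

t-interval (σ unknown):
df = n - 1 = 35
t* = 2.438 for 98% confidence

Margin of error = t* · s/√n = 2.438 · 25.97/√36 = 10.55

CI: (170.85, 191.95)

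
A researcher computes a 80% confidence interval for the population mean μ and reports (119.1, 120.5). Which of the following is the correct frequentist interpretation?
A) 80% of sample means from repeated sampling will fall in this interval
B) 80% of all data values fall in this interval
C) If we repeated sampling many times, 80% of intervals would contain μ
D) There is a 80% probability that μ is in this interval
C

A) Wrong — coverage applies to intervals containing μ, not to future x̄ values.
B) Wrong — a CI is about the parameter μ, not individual data values.
C) Correct — this is the frequentist long-run coverage interpretation.
D) Wrong — μ is fixed; the randomness lives in the interval, not in μ.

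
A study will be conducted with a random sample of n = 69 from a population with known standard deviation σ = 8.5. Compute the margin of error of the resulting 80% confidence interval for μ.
Margin of error = 1.31

Margin of error = z* · σ/√n
= 1.282 · 8.5/√69
= 1.282 · 8.5/8.3066
= 1.31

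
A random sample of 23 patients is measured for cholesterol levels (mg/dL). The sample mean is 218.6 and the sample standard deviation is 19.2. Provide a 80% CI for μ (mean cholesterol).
(213.31, 223.89)

t-interval (σ unknown):
df = n - 1 = 22
t* = 1.321 for 80% confidence

Margin of error = t* · s/√n = 1.321 · 19.2/√23 = 5.29

CI: (213.31, 223.89)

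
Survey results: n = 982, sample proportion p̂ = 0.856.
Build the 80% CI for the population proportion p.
(0.842, 0.870)

Proportion CI:
SE = √(p̂(1-p̂)/n) = √(0.856 · 0.144 / 982) = 0.01120

z* = 1.282
Margin = z* · SE = 1.282 · 0.01120 = 0.0144

CI: 0.856 ± 0.0144 = (0.842, 0.870)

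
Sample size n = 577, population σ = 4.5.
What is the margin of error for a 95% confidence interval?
Margin of error = 0.37

Margin of error = z* · σ/√n
= 1.960 · 4.5/√577
= 1.960 · 4.5/24.0208
= 0.37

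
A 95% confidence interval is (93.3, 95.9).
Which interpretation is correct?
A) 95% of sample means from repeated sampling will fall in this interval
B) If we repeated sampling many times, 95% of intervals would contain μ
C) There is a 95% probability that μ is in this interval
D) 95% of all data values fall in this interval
B

A) Wrong — coverage applies to intervals containing μ, not to future x̄ values.
B) Correct — this is the frequentist long-run coverage interpretation.
C) Wrong — μ is fixed; the randomness lives in the interval, not in μ.
D) Wrong — a CI is about the parameter μ, not individual data values.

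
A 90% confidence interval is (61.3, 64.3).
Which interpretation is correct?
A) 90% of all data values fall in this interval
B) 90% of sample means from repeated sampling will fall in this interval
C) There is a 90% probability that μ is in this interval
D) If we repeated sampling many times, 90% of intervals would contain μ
D

A) Wrong — a CI is about the parameter μ, not individual data values.
B) Wrong — coverage applies to intervals containing μ, not to future x̄ values.
C) Wrong — μ is fixed; the randomness lives in the interval, not in μ.
D) Correct — this is the frequentist long-run coverage interpretation.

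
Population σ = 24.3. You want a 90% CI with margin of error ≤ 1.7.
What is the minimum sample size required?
n ≥ 553

For margin E ≤ 1.7:
n ≥ (z* · σ / E)²
n ≥ (1.645 · 24.3 / 1.7)²
n ≥ 552.90

Minimum n = 553 (rounding up)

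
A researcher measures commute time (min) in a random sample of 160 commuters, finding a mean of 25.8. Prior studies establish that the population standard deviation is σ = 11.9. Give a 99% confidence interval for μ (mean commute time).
(23.38, 28.22)

z-interval (σ known):
z* = 2.576 for 99% confidence

Margin of error = z* · σ/√n = 2.576 · 11.9/√160 = 2.42

CI: (25.8 - 2.42, 25.8 + 2.42) = (23.38, 28.22)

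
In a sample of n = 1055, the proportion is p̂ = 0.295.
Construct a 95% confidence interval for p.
(0.267, 0.323)

Proportion CI:
SE = √(p̂(1-p̂)/n) = √(0.295 · 0.705 / 1055) = 0.01404

z* = 1.960
Margin = z* · SE = 1.960 · 0.01404 = 0.0275

CI: 0.295 ± 0.0275 = (0.267, 0.323)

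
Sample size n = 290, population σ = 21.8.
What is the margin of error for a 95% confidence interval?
Margin of error = 2.51

Margin of error = z* · σ/√n
= 1.960 · 21.8/√290
= 1.960 · 21.8/17.0294
= 2.51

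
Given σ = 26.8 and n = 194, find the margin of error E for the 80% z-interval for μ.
Margin of error = 2.47

Margin of error = z* · σ/√n
= 1.282 · 26.8/√194
= 1.282 · 26.8/13.9284
= 2.47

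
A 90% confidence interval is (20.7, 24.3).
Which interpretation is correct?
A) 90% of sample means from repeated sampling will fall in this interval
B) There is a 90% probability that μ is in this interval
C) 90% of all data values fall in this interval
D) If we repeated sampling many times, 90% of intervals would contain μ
D

A) Wrong — coverage applies to intervals containing μ, not to future x̄ values.
B) Wrong — μ is fixed; the randomness lives in the interval, not in μ.
C) Wrong — a CI is about the parameter μ, not individual data values.
D) Correct — this is the frequentist long-run coverage interpretation.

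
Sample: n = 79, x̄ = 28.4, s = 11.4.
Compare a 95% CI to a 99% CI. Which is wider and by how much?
99% CI is wider by 1.66

df = 78
95% CI: t* = 1.991, (25.85, 30.95), width = 2 · t* · s/√n = 5.11
99% CI: t* = 2.640, (25.01, 31.79), width = 2 · t* · s/√n = 6.77

The 99% CI is wider by 6.77 - 5.11 = 1.66.
Higher confidence requires a wider interval.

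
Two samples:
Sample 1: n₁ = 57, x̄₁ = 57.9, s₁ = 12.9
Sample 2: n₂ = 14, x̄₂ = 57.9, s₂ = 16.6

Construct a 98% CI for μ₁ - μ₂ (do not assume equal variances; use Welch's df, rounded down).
(-12.20, 12.20)

Difference: x̄₁ - x̄₂ = 0.00
SE = √(s₁²/n₁ + s₂²/n₂) = √(12.9²/57 + 16.6²/14) = 4.7542
df = 17.06 → 17 (Welch–Satterthwaite, rounded down)
t* = 2.567

CI: 0.00 ± 2.567 · 4.7542 = 0.00 ± 12.20 = (-12.20, 12.20)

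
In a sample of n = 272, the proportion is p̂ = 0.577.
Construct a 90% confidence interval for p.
(0.528, 0.626)

Proportion CI:
SE = √(p̂(1-p̂)/n) = √(0.577 · 0.423 / 272) = 0.02996

z* = 1.645
Margin = z* · SE = 1.645 · 0.02996 = 0.0493

CI: 0.577 ± 0.0493 = (0.528, 0.626)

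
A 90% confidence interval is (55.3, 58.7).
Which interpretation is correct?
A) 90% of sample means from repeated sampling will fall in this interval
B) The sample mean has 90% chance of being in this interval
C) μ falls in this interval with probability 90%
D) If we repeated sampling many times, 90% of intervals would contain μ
D

A) Wrong — coverage applies to intervals containing μ, not to future x̄ values.
B) Wrong — x̄ is observed and sits in the interval by construction.
C) Wrong — μ is fixed; the randomness lives in the interval, not in μ.
D) Correct — this is the frequentist long-run coverage interpretation.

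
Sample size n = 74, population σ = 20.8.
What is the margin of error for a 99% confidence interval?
Margin of error = 6.23

Margin of error = z* · σ/√n
= 2.576 · 20.8/√74
= 2.576 · 20.8/8.6023
= 6.23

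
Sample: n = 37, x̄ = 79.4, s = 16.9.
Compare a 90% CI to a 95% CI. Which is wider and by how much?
95% CI is wider by 1.89

df = 36
90% CI: t* = 1.688, (74.71, 84.09), width = 2 · t* · s/√n = 9.38
95% CI: t* = 2.028, (73.77, 85.03), width = 2 · t* · s/√n = 11.27

The 95% CI is wider by 11.27 - 9.38 = 1.89.
Higher confidence requires a wider interval.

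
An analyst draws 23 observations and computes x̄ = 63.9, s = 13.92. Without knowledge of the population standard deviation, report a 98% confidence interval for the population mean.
(56.62, 71.18)

t-interval (σ unknown):
df = n - 1 = 22
t* = 2.508 for 98% confidence

Margin of error = t* · s/√n = 2.508 · 13.92/√23 = 7.28

CI: (56.62, 71.18)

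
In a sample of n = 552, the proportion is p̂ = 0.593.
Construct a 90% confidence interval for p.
(0.559, 0.627)

Proportion CI:
SE = √(p̂(1-p̂)/n) = √(0.593 · 0.407 / 552) = 0.02091

z* = 1.645
Margin = z* · SE = 1.645 · 0.02091 = 0.0344

CI: 0.593 ± 0.0344 = (0.559, 0.627)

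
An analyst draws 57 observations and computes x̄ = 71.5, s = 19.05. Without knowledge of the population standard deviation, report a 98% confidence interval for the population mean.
(65.46, 77.54)

t-interval (σ unknown):
df = n - 1 = 56
t* = 2.395 for 98% confidence

Margin of error = t* · s/√n = 2.395 · 19.05/√57 = 6.04

CI: (65.46, 77.54)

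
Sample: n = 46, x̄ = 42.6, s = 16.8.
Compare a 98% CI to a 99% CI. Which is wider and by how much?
99% CI is wider by 1.38

df = 45
98% CI: t* = 2.412, (36.63, 48.57), width = 2 · t* · s/√n = 11.95
99% CI: t* = 2.690, (35.94, 49.26), width = 2 · t* · s/√n = 13.33

The 99% CI is wider by 13.33 - 11.95 = 1.38.
Higher confidence requires a wider interval.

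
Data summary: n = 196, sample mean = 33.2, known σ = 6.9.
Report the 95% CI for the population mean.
(32.23, 34.17)

z-interval (σ known):
z* = 1.960 for 95% confidence

Margin of error = z* · σ/√n = 1.960 · 6.9/√196 = 0.97

CI: (33.2 - 0.97, 33.2 + 0.97) = (32.23, 34.17)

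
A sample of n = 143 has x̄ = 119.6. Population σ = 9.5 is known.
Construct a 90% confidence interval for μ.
(118.29, 120.91)

z-interval (σ known):
z* = 1.645 for 90% confidence

Margin of error = z* · σ/√n = 1.645 · 9.5/√143 = 1.31

CI: (119.6 - 1.31, 119.6 + 1.31) = (118.29, 120.91)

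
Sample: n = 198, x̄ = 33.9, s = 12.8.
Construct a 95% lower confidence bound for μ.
μ ≥ 32.40

Lower bound (one-sided):
t* = 1.653 (one-sided for 95%)
Lower bound = x̄ - t* · s/√n = 33.9 - 1.653 · 12.8/√198 = 32.40

We are 95% confident that μ ≥ 32.40.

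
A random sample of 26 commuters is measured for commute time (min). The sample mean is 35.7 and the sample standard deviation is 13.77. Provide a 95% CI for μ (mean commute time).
(30.14, 41.26)

t-interval (σ unknown):
df = n - 1 = 25
t* = 2.060 for 95% confidence

Margin of error = t* · s/√n = 2.060 · 13.77/√26 = 5.56

CI: (30.14, 41.26)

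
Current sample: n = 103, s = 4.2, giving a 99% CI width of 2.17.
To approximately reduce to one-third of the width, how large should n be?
n ≈ 927

CI width ∝ 1/√n
To reduce width by factor 3, need √n to grow by 3 → need 3² = 9 times as many samples.

Current: n = 103, width = 2.17
New: n = 927, width ≈ 0.71

Width reduced by factor of 2.17/0.71 = 3.06.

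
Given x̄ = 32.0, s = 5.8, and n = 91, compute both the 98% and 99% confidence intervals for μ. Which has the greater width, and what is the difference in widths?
99% CI is wider by 0.32

df = 90
98% CI: t* = 2.368, (30.56, 33.44), width = 2 · t* · s/√n = 2.88
99% CI: t* = 2.632, (30.40, 33.60), width = 2 · t* · s/√n = 3.20

The 99% CI is wider by 3.20 - 2.88 = 0.32.
Higher confidence requires a wider interval.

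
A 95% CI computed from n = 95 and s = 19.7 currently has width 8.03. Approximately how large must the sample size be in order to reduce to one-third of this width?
n ≈ 855

CI width ∝ 1/√n
To reduce width by factor 3, need √n to grow by 3 → need 3² = 9 times as many samples.

Current: n = 95, width = 8.03
New: n = 855, width ≈ 2.65

Width reduced by factor of 8.03/2.65 = 3.03.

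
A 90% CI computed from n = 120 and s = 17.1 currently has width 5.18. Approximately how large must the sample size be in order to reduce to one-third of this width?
n ≈ 1080

CI width ∝ 1/√n
To reduce width by factor 3, need √n to grow by 3 → need 3² = 9 times as many samples.

Current: n = 120, width = 5.18
New: n = 1080, width ≈ 1.71

Width reduced by factor of 5.18/1.71 = 3.03.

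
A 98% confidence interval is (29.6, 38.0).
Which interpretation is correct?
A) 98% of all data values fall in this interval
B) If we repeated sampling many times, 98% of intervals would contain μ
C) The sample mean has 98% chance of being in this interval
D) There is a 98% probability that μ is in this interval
B

A) Wrong — a CI is about the parameter μ, not individual data values.
B) Correct — this is the frequentist long-run coverage interpretation.
C) Wrong — x̄ is observed and sits in the interval by construction.
D) Wrong — μ is fixed; the randomness lives in the interval, not in μ.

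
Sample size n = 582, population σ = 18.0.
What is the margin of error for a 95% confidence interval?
Margin of error = 1.46

Margin of error = z* · σ/√n
= 1.960 · 18.0/√582
= 1.960 · 18.0/24.1247
= 1.46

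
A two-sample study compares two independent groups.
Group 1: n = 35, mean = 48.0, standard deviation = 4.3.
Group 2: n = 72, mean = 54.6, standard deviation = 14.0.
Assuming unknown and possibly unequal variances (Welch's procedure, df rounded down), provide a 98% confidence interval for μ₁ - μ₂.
(-10.87, -2.33)

Difference: x̄₁ - x̄₂ = -6.60
SE = √(s₁²/n₁ + s₂²/n₂) = √(4.3²/35 + 14.0²/72) = 1.8029
df = 93.85 → 93 (Welch–Satterthwaite, rounded down)
t* = 2.367

CI: -6.60 ± 2.367 · 1.8029 = -6.60 ± 4.27 = (-10.87, -2.33)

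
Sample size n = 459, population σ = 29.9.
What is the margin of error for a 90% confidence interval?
Margin of error = 2.30

Margin of error = z* · σ/√n
= 1.645 · 29.9/√459
= 1.645 · 29.9/21.4243
= 2.30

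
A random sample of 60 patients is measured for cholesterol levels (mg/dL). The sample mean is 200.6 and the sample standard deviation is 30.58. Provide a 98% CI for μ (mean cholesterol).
(191.16, 210.04)

t-interval (σ unknown):
df = n - 1 = 59
t* = 2.391 for 98% confidence

Margin of error = t* · s/√n = 2.391 · 30.58/√60 = 9.44

CI: (191.16, 210.04)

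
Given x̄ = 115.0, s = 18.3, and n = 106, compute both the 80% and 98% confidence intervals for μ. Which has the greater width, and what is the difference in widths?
98% CI is wider by 3.81

df = 105
80% CI: t* = 1.290, (112.71, 117.29), width = 2 · t* · s/√n = 4.59
98% CI: t* = 2.362, (110.80, 119.20), width = 2 · t* · s/√n = 8.40

The 98% CI is wider by 8.40 - 4.59 = 3.81.
Higher confidence requires a wider interval.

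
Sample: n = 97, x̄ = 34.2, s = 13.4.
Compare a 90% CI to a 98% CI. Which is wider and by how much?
98% CI is wider by 1.92

df = 96
90% CI: t* = 1.661, (31.94, 36.46), width = 2 · t* · s/√n = 4.52
98% CI: t* = 2.366, (30.98, 37.42), width = 2 · t* · s/√n = 6.44

The 98% CI is wider by 6.44 - 4.52 = 1.92.
Higher confidence requires a wider interval.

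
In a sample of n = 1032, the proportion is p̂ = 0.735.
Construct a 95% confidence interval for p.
(0.708, 0.762)

Proportion CI:
SE = √(p̂(1-p̂)/n) = √(0.735 · 0.265 / 1032) = 0.01374

z* = 1.960
Margin = z* · SE = 1.960 · 0.01374 = 0.0269

CI: 0.735 ± 0.0269 = (0.708, 0.762)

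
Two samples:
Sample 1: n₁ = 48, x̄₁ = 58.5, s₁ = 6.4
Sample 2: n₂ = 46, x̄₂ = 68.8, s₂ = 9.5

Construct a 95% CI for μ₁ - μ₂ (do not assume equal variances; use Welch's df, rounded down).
(-13.64, -6.96)

Difference: x̄₁ - x̄₂ = -10.30
SE = √(s₁²/n₁ + s₂²/n₂) = √(6.4²/48 + 9.5²/46) = 1.6779
df = 78.45 → 78 (Welch–Satterthwaite, rounded down)
t* = 1.991

CI: -10.30 ± 1.991 · 1.6779 = -10.30 ± 3.34 = (-13.64, -6.96)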